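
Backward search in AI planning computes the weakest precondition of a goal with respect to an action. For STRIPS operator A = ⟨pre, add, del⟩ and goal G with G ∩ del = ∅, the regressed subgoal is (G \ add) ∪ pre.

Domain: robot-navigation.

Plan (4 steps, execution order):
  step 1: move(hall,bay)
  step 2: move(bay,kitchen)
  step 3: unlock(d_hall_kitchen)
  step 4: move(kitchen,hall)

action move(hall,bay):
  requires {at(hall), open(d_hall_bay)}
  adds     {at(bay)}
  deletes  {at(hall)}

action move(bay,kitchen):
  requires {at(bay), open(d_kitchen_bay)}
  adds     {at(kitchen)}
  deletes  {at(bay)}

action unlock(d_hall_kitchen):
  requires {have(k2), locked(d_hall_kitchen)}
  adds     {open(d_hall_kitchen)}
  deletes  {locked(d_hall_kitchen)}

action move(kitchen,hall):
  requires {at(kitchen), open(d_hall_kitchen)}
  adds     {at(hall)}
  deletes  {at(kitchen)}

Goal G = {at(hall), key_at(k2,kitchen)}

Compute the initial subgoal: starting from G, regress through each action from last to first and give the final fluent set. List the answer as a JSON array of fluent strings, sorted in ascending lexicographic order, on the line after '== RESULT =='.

Work backward from the goal:
  through step 4 (move(kitchen,hall)): drop {at(hall)}, keep {key_at(k2,kitchen)}, require {at(kitchen), open(d_hall_kitchen)}
    → {at(kitchen), key_at(k2,kitchen), open(d_hall_kitchen)}
  through step 3 (unlock(d_hall_kitchen)): drop {open(d_hall_kitchen)}, keep {at(kitchen), key_at(k2,kitchen)}, require {have(k2), locked(d_hall_kitchen)}
    → {at(kitchen), have(k2), key_at(k2,kitchen), locked(d_hall_kitchen)}
  through step 2 (move(bay,kitchen)): drop {at(kitchen)}, keep {have(k2), key_at(k2,kitchen), locked(d_hall_kitchen)}, require {at(bay), open(d_kitchen_bay)}
    → {at(bay), have(k2), key_at(k2,kitchen), locked(d_hall_kitchen), open(d_kitchen_bay)}
  through step 1 (move(hall,bay)): drop {at(bay)}, keep {have(k2), key_at(k2,kitchen), locked(d_hall_kitchen), open(d_kitchen_bay)}, require {at(hall), open(d_hall_bay)}
    → {at(hall), have(k2), key_at(k2,kitchen), locked(d_hall_kitchen), open(d_hall_bay), open(d_kitchen_bay)}

== RESULT ==
["at(hall)", "have(k2)", "key_at(k2,kitchen)", "locked(d_hall_kitchen)", "open(d_hall_bay)", "open(d_kitchen_bay)"]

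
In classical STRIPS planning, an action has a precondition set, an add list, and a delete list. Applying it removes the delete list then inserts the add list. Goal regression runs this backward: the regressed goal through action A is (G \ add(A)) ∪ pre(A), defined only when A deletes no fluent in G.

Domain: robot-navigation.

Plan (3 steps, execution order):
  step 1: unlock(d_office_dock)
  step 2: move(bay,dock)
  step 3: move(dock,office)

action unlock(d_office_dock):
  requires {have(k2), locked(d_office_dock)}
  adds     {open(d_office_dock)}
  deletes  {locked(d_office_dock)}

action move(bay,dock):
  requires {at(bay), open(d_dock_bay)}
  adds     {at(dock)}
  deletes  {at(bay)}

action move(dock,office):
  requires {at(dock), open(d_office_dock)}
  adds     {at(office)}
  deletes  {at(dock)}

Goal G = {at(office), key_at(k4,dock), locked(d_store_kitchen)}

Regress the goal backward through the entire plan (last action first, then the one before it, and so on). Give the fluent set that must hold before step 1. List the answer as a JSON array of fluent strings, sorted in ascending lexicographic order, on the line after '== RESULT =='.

Regress step by step:
  through step 3 (move(dock,office)): drop {at(office)}, keep {key_at(k4,dock), locked(d_store_kitchen)}, require {at(dock), open(d_office_dock)}
    → {at(dock), key_at(k4,dock), locked(d_store_kitchen), open(d_office_dock)}
  through step 2 (move(bay,dock)): drop {at(dock)}, keep {key_at(k4,dock), locked(d_store_kitchen), open(d_office_dock)}, require {at(bay), open(d_dock_bay)}
    → {at(bay), key_at(k4,dock), locked(d_store_kitchen), open(d_dock_bay), open(d_office_dock)}
  through step 1 (unlock(d_office_dock)): drop {open(d_office_dock)}, keep {at(bay), key_at(k4,dock), locked(d_store_kitchen), open(d_dock_bay)}, require {have(k2), locked(d_office_dock)}
    → {at(bay), have(k2), key_at(k4,dock), locked(d_office_dock), locked(d_store_kitchen), open(d_dock_bay)}

== RESULT ==
["at(bay)", "have(k2)", "key_at(k4,dock)", "locked(d_office_dock)", "locked(d_store_kitchen)", "open(d_dock_bay)"]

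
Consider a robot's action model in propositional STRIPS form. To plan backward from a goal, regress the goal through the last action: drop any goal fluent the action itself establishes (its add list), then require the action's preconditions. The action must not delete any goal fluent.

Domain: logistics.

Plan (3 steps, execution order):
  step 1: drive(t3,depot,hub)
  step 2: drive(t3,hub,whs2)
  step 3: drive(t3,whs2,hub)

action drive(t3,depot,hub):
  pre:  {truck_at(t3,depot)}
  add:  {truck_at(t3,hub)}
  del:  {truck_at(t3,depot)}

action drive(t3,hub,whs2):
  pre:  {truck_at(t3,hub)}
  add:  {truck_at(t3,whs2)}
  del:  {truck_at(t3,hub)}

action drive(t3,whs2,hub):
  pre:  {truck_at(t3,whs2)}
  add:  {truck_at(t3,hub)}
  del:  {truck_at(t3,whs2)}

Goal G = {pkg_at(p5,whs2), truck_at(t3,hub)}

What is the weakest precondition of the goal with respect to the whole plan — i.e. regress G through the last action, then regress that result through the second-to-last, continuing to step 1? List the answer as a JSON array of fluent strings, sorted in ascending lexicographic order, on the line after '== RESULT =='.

Work backward from the goal:
  through step 3 (drive(t3,whs2,hub)): drop {truck_at(t3,hub)}, keep {pkg_at(p5,whs2)}, require {truck_at(t3,whs2)}
    → {pkg_at(p5,whs2), truck_at(t3,whs2)}
  through step 2 (drive(t3,hub,whs2)): drop {truck_at(t3,whs2)}, keep {pkg_at(p5,whs2)}, require {truck_at(t3,hub)}
    → {pkg_at(p5,whs2), truck_at(t3,hub)}
  through step 1 (drive(t3,depot,hub)): drop {truck_at(t3,hub)}, keep {pkg_at(p5,whs2)}, require {truck_at(t3,depot)}
    → {pkg_at(p5,whs2), truck_at(t3,depot)}

== RESULT ==
["pkg_at(p5,whs2)", "truck_at(t3,depot)"]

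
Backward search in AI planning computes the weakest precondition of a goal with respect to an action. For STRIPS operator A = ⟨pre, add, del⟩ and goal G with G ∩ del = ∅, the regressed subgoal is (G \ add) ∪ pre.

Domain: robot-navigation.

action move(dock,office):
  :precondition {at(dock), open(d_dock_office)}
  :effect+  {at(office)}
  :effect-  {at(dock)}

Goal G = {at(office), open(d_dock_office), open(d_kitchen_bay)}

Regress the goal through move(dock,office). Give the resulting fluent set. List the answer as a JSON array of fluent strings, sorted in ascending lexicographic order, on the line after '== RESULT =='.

Regress:
  G ∩ del = {}  (empty — regression defined)
  G \ add = {at(office), open(d_dock_office), open(d_kitchen_bay)} \ {at(office)} = {open(d_dock_office), open(d_kitchen_bay)}
  ∪ pre   = {open(d_dock_office), open(d_kitchen_bay)} ∪ {at(dock), open(d_dock_office)}
          = {at(dock), open(d_dock_office), open(d_kitchen_bay)}

== RESULT ==
["at(dock)", "open(d_dock_office)", "open(d_kitchen_bay)"]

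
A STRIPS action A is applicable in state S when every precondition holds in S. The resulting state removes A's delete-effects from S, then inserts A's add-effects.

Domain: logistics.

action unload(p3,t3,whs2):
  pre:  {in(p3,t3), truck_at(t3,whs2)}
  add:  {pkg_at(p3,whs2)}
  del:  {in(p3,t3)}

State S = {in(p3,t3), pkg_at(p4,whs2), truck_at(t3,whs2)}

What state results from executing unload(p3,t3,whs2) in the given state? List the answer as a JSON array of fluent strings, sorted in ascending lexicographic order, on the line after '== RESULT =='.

Compute (S \ del) ∪ add:
  pre ⊆ S: {in(p3,t3), truck_at(t3,whs2)} ⊆ S  — applicable
  S \ del = {pkg_at(p4,whs2), truck_at(t3,whs2)}
  ∪ add   = {pkg_at(p3,whs2), pkg_at(p4,whs2), truck_at(t3,whs2)}

== RESULT ==
["pkg_at(p3,whs2)", "pkg_at(p4,whs2)", "truck_at(t3,whs2)"]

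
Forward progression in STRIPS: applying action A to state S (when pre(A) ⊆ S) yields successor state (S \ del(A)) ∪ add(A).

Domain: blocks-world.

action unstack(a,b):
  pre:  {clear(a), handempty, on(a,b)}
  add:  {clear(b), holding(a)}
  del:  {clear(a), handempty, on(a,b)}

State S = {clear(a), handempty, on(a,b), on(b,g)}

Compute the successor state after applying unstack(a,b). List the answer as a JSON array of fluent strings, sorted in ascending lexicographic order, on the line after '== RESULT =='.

Progress:
  pre ⊆ S: {clear(a), handempty, on(a,b)} ⊆ S  — applicable
  S \ del = {on(b,g)}
  ∪ add   = {clear(b), holding(a), on(b,g)}

== RESULT ==
["clear(b)", "holding(a)", "on(b,g)"]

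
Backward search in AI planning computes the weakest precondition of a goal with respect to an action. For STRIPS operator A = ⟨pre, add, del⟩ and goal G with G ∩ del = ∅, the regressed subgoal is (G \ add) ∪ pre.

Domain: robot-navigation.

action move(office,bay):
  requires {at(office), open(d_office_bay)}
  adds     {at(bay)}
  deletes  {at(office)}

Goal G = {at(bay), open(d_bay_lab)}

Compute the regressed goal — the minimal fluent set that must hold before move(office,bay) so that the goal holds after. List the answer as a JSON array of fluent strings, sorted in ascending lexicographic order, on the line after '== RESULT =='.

Compute (G \ add) ∪ pre:
  G ∩ del = {}  (empty — regression defined)
  G \ add = {at(bay), open(d_bay_lab)} \ {at(bay)} = {open(d_bay_lab)}
  ∪ pre   = {open(d_bay_lab)} ∪ {at(office), open(d_office_bay)}
          = {at(office), open(d_bay_lab), open(d_office_bay)}

== RESULT ==
["at(office)", "open(d_bay_lab)", "open(d_office_bay)"]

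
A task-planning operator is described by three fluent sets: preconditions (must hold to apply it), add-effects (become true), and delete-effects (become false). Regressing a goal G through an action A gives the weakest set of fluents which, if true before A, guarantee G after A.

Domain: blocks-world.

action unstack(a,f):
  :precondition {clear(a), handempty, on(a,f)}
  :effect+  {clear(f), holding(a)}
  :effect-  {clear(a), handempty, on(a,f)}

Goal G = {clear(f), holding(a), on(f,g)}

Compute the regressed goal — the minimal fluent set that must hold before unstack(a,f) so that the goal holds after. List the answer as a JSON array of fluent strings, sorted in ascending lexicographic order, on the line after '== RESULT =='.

Compute (G \ add) ∪ pre:
  G ∩ del = {}  (empty — regression defined)
  G \ add = {clear(f), holding(a), on(f,g)} \ {clear(f), holding(a)} = {on(f,g)}
  ∪ pre   = {on(f,g)} ∪ {clear(a), handempty, on(a,f)}
          = {clear(a), handempty, on(a,f), on(f,g)}

== RESULT ==
["clear(a)", "handempty", "on(a,f)", "on(f,g)"]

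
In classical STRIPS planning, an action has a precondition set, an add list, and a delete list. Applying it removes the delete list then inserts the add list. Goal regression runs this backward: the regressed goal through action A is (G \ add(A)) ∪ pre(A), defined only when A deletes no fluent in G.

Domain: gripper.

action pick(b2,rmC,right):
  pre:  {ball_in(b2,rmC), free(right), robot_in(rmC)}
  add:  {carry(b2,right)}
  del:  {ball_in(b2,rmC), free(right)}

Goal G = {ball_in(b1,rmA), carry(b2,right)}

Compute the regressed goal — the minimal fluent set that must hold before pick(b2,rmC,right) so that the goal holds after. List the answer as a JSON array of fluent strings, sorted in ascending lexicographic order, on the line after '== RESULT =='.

Compute (G \ add) ∪ pre:
  G ∩ del = {}  (empty — regression defined)
  G \ add = {ball_in(b1,rmA), carry(b2,right)} \ {carry(b2,right)} = {ball_in(b1,rmA)}
  ∪ pre   = {ball_in(b1,rmA)} ∪ {ball_in(b2,rmC), free(right), robot_in(rmC)}
          = {ball_in(b1,rmA), ball_in(b2,rmC), free(right), robot_in(rmC)}

== RESULT ==
["ball_in(b1,rmA)", "ball_in(b2,rmC)", "free(right)", "robot_in(rmC)"]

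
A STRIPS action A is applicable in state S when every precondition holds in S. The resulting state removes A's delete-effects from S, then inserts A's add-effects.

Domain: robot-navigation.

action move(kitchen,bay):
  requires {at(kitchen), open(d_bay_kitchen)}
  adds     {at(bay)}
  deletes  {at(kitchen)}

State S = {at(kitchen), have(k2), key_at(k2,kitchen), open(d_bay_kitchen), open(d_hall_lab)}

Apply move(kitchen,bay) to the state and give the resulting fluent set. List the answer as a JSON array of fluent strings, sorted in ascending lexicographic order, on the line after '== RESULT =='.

Progress:
  pre ⊆ S: {at(kitchen), open(d_bay_kitchen)} ⊆ S  — applicable
  S \ del = {have(k2), key_at(k2,kitchen), open(d_bay_kitchen), open(d_hall_lab)}
  ∪ add   = {at(bay), have(k2), key_at(k2,kitchen), open(d_bay_kitchen), open(d_hall_lab)}

== RESULT ==
["at(bay)", "have(k2)", "key_at(k2,kitchen)", "open(d_bay_kitchen)", "open(d_hall_lab)"]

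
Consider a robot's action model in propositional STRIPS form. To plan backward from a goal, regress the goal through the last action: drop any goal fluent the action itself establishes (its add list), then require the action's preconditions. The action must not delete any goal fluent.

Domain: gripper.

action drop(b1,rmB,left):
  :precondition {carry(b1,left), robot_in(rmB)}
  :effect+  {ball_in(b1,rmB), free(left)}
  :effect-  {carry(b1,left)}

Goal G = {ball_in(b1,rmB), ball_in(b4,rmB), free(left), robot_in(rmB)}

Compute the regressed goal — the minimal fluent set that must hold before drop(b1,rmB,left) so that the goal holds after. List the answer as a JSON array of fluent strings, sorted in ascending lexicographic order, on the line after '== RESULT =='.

Regress:
  G ∩ del = {}  (empty — regression defined)
  G \ add = {ball_in(b1,rmB), ball_in(b4,rmB), free(left), robot_in(rmB)} \ {ball_in(b1,rmB), free(left)} = {ball_in(b4,rmB), robot_in(rmB)}
  ∪ pre   = {ball_in(b4,rmB), robot_in(rmB)} ∪ {carry(b1,left), robot_in(rmB)}
          = {ball_in(b4,rmB), carry(b1,left), robot_in(rmB)}

== RESULT ==
["ball_in(b4,rmB)", "carry(b1,left)", "robot_in(rmB)"]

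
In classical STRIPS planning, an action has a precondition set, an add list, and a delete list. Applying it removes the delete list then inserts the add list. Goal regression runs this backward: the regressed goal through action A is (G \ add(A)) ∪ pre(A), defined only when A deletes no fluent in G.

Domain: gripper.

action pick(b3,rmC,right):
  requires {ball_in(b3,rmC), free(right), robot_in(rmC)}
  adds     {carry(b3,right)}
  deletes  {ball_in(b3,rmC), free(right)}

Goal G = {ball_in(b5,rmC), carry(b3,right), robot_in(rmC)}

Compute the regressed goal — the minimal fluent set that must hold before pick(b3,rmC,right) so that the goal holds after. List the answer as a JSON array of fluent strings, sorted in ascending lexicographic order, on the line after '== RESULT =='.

Compute (G \ add) ∪ pre:
  G ∩ del = {}  (empty — regression defined)
  G \ add = {ball_in(b5,rmC), carry(b3,right), robot_in(rmC)} \ {carry(b3,right)} = {ball_in(b5,rmC), robot_in(rmC)}
  ∪ pre   = {ball_in(b5,rmC), robot_in(rmC)} ∪ {ball_in(b3,rmC), free(right), robot_in(rmC)}
          = {ball_in(b3,rmC), ball_in(b5,rmC), free(right), robot_in(rmC)}

== RESULT ==
["ball_in(b3,rmC)", "ball_in(b5,rmC)", "free(right)", "robot_in(rmC)"]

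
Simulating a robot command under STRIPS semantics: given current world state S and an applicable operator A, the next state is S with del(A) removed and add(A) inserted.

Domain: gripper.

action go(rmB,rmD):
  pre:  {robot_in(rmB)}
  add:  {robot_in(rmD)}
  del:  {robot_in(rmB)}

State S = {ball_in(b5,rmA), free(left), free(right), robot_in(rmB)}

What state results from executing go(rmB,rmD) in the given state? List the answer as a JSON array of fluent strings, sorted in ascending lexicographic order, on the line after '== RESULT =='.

Compute (S \ del) ∪ add:
  pre ⊆ S: {robot_in(rmB)} ⊆ S  — applicable
  S \ del = {ball_in(b5,rmA), free(left), free(right)}
  ∪ add   = {ball_in(b5,rmA), free(left), free(right), robot_in(rmD)}

== RESULT ==
["ball_in(b5,rmA)", "free(left)", "free(right)", "robot_in(rmD)"]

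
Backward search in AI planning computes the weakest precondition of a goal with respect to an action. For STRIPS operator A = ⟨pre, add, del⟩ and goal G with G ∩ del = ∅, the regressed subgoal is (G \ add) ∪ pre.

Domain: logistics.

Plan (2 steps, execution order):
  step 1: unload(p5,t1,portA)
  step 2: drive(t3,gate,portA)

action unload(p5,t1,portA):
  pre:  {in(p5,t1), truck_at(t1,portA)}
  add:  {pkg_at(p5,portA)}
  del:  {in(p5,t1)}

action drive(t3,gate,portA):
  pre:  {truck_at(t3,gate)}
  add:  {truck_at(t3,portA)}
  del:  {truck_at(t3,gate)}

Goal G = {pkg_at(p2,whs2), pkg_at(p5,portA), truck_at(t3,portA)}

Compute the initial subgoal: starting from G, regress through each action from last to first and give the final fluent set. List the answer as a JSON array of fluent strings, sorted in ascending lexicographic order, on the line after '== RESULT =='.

Regress step by step:
  through step 2 (drive(t3,gate,portA)): drop {truck_at(t3,portA)}, keep {pkg_at(p2,whs2), pkg_at(p5,portA)}, require {truck_at(t3,gate)}
    → {pkg_at(p2,whs2), pkg_at(p5,portA), truck_at(t3,gate)}
  through step 1 (unload(p5,t1,portA)): drop {pkg_at(p5,portA)}, keep {pkg_at(p2,whs2), truck_at(t3,gate)}, require {in(p5,t1), truck_at(t1,portA)}
    → {in(p5,t1), pkg_at(p2,whs2), truck_at(t1,portA), truck_at(t3,gate)}

== RESULT ==
["in(p5,t1)", "pkg_at(p2,whs2)", "truck_at(t1,portA)", "truck_at(t3,gate)"]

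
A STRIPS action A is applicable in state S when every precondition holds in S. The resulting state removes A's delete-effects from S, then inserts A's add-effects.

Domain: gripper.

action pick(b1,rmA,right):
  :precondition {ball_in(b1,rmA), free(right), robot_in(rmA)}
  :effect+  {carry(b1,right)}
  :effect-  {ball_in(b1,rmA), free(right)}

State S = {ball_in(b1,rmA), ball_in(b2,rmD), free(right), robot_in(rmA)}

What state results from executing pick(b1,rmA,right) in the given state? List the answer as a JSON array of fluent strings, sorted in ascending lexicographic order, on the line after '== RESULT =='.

Compute (S \ del) ∪ add:
  pre ⊆ S: {ball_in(b1,rmA), free(right), robot_in(rmA)} ⊆ S  — applicable
  S \ del = {ball_in(b2,rmD), robot_in(rmA)}
  ∪ add   = {ball_in(b2,rmD), carry(b1,right), robot_in(rmA)}

== RESULT ==
["ball_in(b2,rmD)", "carry(b1,right)", "robot_in(rmA)"]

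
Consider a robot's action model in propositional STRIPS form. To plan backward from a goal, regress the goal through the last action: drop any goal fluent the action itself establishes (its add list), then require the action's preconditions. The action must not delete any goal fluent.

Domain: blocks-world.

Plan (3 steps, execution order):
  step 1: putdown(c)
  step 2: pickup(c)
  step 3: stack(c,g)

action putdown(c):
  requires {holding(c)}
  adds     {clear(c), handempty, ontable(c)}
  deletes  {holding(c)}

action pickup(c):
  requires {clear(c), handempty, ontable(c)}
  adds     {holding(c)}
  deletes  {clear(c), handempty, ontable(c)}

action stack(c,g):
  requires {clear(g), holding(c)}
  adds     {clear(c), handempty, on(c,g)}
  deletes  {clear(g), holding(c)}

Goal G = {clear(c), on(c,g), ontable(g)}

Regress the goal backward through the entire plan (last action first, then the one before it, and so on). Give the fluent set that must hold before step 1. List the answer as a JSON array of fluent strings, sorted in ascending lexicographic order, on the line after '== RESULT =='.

Regress step by step:
  through step 3 (stack(c,g)): drop {clear(c), on(c,g)}, keep {ontable(g)}, require {clear(g), holding(c)}
    → {clear(g), holding(c), ontable(g)}
  through step 2 (pickup(c)): drop {holding(c)}, keep {clear(g), ontable(g)}, require {clear(c), handempty, ontable(c)}
    → {clear(c), clear(g), handempty, ontable(c), ontable(g)}
  through step 1 (putdown(c)): drop {clear(c), handempty, ontable(c)}, keep {clear(g), ontable(g)}, require {holding(c)}
    → {clear(g), holding(c), ontable(g)}

== RESULT ==
["clear(g)", "holding(c)", "ontable(g)"]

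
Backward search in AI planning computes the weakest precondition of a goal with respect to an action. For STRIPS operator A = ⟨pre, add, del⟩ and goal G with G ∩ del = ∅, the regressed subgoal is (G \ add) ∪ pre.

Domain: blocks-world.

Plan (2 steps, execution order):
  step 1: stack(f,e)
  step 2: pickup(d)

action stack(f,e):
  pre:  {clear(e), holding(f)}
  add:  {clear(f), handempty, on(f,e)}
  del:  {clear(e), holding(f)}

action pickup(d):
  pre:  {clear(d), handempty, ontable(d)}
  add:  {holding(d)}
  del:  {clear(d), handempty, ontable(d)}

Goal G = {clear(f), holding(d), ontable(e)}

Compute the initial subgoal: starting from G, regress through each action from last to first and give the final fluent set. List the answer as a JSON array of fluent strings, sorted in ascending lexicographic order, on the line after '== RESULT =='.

Work backward from the goal:
  through step 2 (pickup(d)): drop {holding(d)}, keep {clear(f), ontable(e)}, require {clear(d), handempty, ontable(d)}
    → {clear(d), clear(f), handempty, ontable(d), ontable(e)}
  through step 1 (stack(f,e)): drop {clear(f), handempty}, keep {clear(d), ontable(d), ontable(e)}, require {clear(e), holding(f)}
    → {clear(d), clear(e), holding(f), ontable(d), ontable(e)}

== RESULT ==
["clear(d)", "clear(e)", "holding(f)", "ontable(d)", "ontable(e)"]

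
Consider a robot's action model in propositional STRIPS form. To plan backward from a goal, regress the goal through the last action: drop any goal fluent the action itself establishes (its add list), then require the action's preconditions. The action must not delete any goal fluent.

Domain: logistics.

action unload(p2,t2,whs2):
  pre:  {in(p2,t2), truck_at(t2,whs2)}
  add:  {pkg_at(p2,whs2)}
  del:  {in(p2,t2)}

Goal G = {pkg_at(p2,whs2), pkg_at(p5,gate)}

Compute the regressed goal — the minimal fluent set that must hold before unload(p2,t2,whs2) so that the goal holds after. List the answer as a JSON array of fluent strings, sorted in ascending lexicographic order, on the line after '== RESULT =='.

Regress:
  G ∩ del = {}  (empty — regression defined)
  G \ add = {pkg_at(p2,whs2), pkg_at(p5,gate)} \ {pkg_at(p2,whs2)} = {pkg_at(p5,gate)}
  ∪ pre   = {pkg_at(p5,gate)} ∪ {in(p2,t2), truck_at(t2,whs2)}
          = {in(p2,t2), pkg_at(p5,gate), truck_at(t2,whs2)}

== RESULT ==
["in(p2,t2)", "pkg_at(p5,gate)", "truck_at(t2,whs2)"]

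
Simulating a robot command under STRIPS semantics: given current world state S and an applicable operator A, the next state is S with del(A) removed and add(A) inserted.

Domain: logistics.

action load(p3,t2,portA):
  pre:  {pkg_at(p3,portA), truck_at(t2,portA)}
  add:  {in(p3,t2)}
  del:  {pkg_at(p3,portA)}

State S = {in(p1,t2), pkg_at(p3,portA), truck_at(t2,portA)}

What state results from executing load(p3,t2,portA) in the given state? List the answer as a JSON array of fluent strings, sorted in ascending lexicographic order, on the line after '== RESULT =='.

Progress:
  pre ⊆ S: {pkg_at(p3,portA), truck_at(t2,portA)} ⊆ S  — applicable
  S \ del = {in(p1,t2), truck_at(t2,portA)}
  ∪ add   = {in(p1,t2), in(p3,t2), truck_at(t2,portA)}

== RESULT ==
["in(p1,t2)", "in(p3,t2)", "truck_at(t2,portA)"]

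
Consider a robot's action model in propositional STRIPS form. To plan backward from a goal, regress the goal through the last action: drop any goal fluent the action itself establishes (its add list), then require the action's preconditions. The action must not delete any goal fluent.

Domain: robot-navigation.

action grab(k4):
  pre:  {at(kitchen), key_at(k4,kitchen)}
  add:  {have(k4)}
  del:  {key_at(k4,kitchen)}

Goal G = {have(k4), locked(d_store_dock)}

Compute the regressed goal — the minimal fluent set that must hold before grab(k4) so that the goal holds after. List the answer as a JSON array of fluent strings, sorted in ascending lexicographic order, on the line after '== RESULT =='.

Compute (G \ add) ∪ pre:
  G ∩ del = {}  (empty — regression defined)
  G \ add = {have(k4), locked(d_store_dock)} \ {have(k4)} = {locked(d_store_dock)}
  ∪ pre   = {locked(d_store_dock)} ∪ {at(kitchen), key_at(k4,kitchen)}
          = {at(kitchen), key_at(k4,kitchen), locked(d_store_dock)}

== RESULT ==
["at(kitchen)", "key_at(k4,kitchen)", "locked(d_store_dock)"]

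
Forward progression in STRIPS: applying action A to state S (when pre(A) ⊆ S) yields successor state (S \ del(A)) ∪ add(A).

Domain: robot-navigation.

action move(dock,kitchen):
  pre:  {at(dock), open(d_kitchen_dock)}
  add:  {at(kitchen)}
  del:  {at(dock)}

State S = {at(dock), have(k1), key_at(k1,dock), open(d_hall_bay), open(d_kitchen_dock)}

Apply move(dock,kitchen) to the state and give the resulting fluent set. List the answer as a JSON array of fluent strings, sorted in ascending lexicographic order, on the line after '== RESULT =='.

Compute (S \ del) ∪ add:
  pre ⊆ S: {at(dock), open(d_kitchen_dock)} ⊆ S  — applicable
  S \ del = {have(k1), key_at(k1,dock), open(d_hall_bay), open(d_kitchen_dock)}
  ∪ add   = {at(kitchen), have(k1), key_at(k1,dock), open(d_hall_bay), open(d_kitchen_dock)}

== RESULT ==
["at(kitchen)", "have(k1)", "key_at(k1,dock)", "open(d_hall_bay)", "open(d_kitchen_dock)"]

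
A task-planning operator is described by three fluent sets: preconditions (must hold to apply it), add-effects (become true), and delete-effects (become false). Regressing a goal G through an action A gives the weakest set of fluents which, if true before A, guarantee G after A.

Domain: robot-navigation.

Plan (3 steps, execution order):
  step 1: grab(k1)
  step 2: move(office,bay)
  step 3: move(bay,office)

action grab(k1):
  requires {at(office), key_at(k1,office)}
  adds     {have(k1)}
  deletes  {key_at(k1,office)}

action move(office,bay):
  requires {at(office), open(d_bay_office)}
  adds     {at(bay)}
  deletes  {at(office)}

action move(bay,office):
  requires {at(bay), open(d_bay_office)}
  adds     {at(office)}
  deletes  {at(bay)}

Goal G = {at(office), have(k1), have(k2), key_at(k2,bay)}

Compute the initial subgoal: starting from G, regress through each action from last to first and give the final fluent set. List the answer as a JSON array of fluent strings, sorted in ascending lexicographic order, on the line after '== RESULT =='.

Regress step by step:
  through step 3 (move(bay,office)): drop {at(office)}, keep {have(k1), have(k2), key_at(k2,bay)}, require {at(bay), open(d_bay_office)}
    → {at(bay), have(k1), have(k2), key_at(k2,bay), open(d_bay_office)}
  through step 2 (move(office,bay)): drop {at(bay)}, keep {have(k1), have(k2), key_at(k2,bay), open(d_bay_office)}, require {at(office), open(d_bay_office)}
    → {at(office), have(k1), have(k2), key_at(k2,bay), open(d_bay_office)}
  through step 1 (grab(k1)): drop {have(k1)}, keep {at(office), have(k2), key_at(k2,bay), open(d_bay_office)}, require {at(office), key_at(k1,office)}
    → {at(office), have(k2), key_at(k1,office), key_at(k2,bay), open(d_bay_office)}

== RESULT ==
["at(office)", "have(k2)", "key_at(k1,office)", "key_at(k2,bay)", "open(d_bay_office)"]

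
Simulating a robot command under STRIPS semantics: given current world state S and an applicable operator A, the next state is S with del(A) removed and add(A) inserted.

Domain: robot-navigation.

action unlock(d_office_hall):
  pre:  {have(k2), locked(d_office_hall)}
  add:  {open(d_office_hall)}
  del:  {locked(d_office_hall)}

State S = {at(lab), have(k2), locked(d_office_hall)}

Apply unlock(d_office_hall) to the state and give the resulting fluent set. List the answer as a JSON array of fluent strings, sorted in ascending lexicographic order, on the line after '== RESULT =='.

Compute (S \ del) ∪ add:
  pre ⊆ S: {have(k2), locked(d_office_hall)} ⊆ S  — applicable
  S \ del = {at(lab), have(k2)}
  ∪ add   = {at(lab), have(k2), open(d_office_hall)}

== RESULT ==
["at(lab)", "have(k2)", "open(d_office_hall)"]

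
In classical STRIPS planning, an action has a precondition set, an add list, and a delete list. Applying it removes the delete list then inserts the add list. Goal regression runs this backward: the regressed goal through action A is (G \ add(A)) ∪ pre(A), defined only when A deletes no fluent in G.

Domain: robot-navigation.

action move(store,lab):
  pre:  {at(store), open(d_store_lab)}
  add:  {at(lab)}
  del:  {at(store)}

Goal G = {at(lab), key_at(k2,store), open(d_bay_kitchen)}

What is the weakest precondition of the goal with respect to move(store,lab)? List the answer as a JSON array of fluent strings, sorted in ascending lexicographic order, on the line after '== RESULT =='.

Compute (G \ add) ∪ pre:
  G ∩ del = {}  (empty — regression defined)
  G \ add = {at(lab), key_at(k2,store), open(d_bay_kitchen)} \ {at(lab)} = {key_at(k2,store), open(d_bay_kitchen)}
  ∪ pre   = {key_at(k2,store), open(d_bay_kitchen)} ∪ {at(store), open(d_store_lab)}
          = {at(store), key_at(k2,store), open(d_bay_kitchen), open(d_store_lab)}

== RESULT ==
["at(store)", "key_at(k2,store)", "open(d_bay_kitchen)", "open(d_store_lab)"]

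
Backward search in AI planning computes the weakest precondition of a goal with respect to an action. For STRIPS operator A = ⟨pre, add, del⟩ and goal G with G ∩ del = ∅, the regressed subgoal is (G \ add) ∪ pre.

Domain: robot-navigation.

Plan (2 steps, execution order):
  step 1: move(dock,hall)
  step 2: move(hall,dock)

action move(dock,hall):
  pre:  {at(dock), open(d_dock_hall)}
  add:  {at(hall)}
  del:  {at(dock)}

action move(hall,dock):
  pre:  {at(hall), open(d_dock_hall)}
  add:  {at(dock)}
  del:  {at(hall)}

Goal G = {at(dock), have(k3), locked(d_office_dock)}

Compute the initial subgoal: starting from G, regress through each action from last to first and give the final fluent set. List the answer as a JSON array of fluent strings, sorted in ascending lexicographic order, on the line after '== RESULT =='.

Work backward from the goal:
  through step 2 (move(hall,dock)): drop {at(dock)}, keep {have(k3), locked(d_office_dock)}, require {at(hall), open(d_dock_hall)}
    → {at(hall), have(k3), locked(d_office_dock), open(d_dock_hall)}
  through step 1 (move(dock,hall)): drop {at(hall)}, keep {have(k3), locked(d_office_dock), open(d_dock_hall)}, require {at(dock), open(d_dock_hall)}
    → {at(dock), have(k3), locked(d_office_dock), open(d_dock_hall)}

== RESULT ==
["at(dock)", "have(k3)", "locked(d_office_dock)", "open(d_dock_hall)"]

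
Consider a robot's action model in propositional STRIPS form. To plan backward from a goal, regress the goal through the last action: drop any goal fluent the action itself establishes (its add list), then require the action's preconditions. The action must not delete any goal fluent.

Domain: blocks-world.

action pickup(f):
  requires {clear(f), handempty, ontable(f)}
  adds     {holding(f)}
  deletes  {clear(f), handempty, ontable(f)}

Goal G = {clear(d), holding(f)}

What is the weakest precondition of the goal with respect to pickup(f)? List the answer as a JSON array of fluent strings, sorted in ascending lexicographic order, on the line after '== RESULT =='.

Regress:
  G ∩ del = {}  (empty — regression defined)
  G \ add = {clear(d), holding(f)} \ {holding(f)} = {clear(d)}
  ∪ pre   = {clear(d)} ∪ {clear(f), handempty, ontable(f)}
          = {clear(d), clear(f), handempty, ontable(f)}

== RESULT ==
["clear(d)", "clear(f)", "handempty", "ontable(f)"]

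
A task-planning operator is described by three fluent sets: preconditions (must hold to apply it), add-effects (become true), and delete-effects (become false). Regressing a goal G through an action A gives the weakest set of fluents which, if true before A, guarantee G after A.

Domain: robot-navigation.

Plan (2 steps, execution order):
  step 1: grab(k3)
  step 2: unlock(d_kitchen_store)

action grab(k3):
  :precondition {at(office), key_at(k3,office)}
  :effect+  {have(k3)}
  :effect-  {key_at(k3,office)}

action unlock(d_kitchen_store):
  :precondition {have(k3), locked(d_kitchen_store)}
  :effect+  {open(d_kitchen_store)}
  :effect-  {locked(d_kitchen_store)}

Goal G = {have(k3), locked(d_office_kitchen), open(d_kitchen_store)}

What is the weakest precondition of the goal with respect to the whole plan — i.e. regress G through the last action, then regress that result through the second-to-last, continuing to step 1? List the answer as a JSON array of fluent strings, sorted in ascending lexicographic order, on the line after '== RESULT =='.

Work backward from the goal:
  through step 2 (unlock(d_kitchen_store)): drop {open(d_kitchen_store)}, keep {have(k3), locked(d_office_kitchen)}, require {have(k3), locked(d_kitchen_store)}
    → {have(k3), locked(d_kitchen_store), locked(d_office_kitchen)}
  through step 1 (grab(k3)): drop {have(k3)}, keep {locked(d_kitchen_store), locked(d_office_kitchen)}, require {at(office), key_at(k3,office)}
    → {at(office), key_at(k3,office), locked(d_kitchen_store), locked(d_office_kitchen)}

== RESULT ==
["at(office)", "key_at(k3,office)", "locked(d_kitchen_store)", "locked(d_office_kitchen)"]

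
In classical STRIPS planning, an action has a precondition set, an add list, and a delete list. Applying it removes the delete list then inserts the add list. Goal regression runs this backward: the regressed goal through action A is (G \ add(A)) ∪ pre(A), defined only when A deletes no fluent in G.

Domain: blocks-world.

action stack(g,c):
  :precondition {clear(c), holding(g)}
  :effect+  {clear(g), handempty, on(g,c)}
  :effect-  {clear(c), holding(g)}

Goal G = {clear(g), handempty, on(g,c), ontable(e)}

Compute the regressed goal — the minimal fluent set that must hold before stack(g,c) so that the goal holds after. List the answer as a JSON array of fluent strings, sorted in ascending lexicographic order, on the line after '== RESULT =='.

Regress:
  G ∩ del = {}  (empty — regression defined)
  G \ add = {clear(g), handempty, on(g,c), ontable(e)} \ {clear(g), handempty, on(g,c)} = {ontable(e)}
  ∪ pre   = {ontable(e)} ∪ {clear(c), holding(g)}
          = {clear(c), holding(g), ontable(e)}

== RESULT ==
["clear(c)", "holding(g)", "ontable(e)"]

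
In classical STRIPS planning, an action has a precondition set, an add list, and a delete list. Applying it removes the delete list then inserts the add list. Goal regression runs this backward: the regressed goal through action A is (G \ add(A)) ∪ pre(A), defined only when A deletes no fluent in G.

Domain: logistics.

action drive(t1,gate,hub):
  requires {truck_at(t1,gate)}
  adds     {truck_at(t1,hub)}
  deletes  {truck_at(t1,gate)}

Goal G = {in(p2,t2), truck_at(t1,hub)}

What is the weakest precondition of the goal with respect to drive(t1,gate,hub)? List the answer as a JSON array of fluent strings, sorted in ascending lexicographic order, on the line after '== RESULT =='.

Regress:
  G ∩ del = {}  (empty — regression defined)
  G \ add = {in(p2,t2), truck_at(t1,hub)} \ {truck_at(t1,hub)} = {in(p2,t2)}
  ∪ pre   = {in(p2,t2)} ∪ {truck_at(t1,gate)}
          = {in(p2,t2), truck_at(t1,gate)}

== RESULT ==
["in(p2,t2)", "truck_at(t1,gate)"]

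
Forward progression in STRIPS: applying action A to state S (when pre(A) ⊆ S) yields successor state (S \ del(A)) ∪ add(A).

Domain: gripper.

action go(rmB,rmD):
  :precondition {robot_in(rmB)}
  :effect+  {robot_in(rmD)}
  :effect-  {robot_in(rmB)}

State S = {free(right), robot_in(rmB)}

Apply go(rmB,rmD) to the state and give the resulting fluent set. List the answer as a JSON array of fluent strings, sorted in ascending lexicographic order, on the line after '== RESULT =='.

Progress:
  pre ⊆ S: {robot_in(rmB)} ⊆ S  — applicable
  S \ del = {free(right)}
  ∪ add   = {free(right), robot_in(rmD)}

== RESULT ==
["free(right)", "robot_in(rmD)"]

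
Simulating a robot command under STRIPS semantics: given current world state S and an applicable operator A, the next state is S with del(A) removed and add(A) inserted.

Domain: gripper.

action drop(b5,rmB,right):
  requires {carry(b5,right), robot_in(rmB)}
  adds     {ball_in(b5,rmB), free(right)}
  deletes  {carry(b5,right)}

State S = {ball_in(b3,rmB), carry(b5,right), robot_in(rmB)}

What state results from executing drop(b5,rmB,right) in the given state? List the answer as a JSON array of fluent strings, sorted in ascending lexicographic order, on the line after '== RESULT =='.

Compute (S \ del) ∪ add:
  pre ⊆ S: {carry(b5,right), robot_in(rmB)} ⊆ S  — applicable
  S \ del = {ball_in(b3,rmB), robot_in(rmB)}
  ∪ add   = {ball_in(b3,rmB), ball_in(b5,rmB), free(right), robot_in(rmB)}

== RESULT ==
["ball_in(b3,rmB)", "ball_in(b5,rmB)", "free(right)", "robot_in(rmB)"]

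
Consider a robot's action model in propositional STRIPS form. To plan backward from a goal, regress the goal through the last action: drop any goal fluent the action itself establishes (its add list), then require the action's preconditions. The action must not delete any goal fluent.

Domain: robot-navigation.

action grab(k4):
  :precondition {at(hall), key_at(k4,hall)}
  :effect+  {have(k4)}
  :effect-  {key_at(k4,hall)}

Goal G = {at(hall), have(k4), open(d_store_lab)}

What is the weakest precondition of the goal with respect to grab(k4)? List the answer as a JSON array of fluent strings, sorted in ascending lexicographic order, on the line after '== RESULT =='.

Compute (G \ add) ∪ pre:
  G ∩ del = {}  (empty — regression defined)
  G \ add = {at(hall), have(k4), open(d_store_lab)} \ {have(k4)} = {at(hall), open(d_store_lab)}
  ∪ pre   = {at(hall), open(d_store_lab)} ∪ {at(hall), key_at(k4,hall)}
          = {at(hall), key_at(k4,hall), open(d_store_lab)}

== RESULT ==
["at(hall)", "key_at(k4,hall)", "open(d_store_lab)"]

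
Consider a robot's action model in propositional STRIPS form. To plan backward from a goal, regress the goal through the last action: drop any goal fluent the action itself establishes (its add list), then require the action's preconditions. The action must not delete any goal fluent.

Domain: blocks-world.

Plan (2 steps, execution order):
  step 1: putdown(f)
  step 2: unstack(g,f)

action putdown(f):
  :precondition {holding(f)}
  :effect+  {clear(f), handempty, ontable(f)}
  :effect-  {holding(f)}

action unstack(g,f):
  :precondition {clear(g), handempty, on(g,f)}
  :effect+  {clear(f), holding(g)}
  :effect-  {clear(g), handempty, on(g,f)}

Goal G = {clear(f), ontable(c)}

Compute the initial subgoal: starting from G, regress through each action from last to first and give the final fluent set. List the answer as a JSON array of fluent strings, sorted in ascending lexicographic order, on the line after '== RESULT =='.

Work backward from the goal:
  through step 2 (unstack(g,f)): drop {clear(f)}, keep {ontable(c)}, require {clear(g), handempty, on(g,f)}
    → {clear(g), handempty, on(g,f), ontable(c)}
  through step 1 (putdown(f)): drop {handempty}, keep {clear(g), on(g,f), ontable(c)}, require {holding(f)}
    → {clear(g), holding(f), on(g,f), ontable(c)}

== RESULT ==
["clear(g)", "holding(f)", "on(g,f)", "ontable(c)"]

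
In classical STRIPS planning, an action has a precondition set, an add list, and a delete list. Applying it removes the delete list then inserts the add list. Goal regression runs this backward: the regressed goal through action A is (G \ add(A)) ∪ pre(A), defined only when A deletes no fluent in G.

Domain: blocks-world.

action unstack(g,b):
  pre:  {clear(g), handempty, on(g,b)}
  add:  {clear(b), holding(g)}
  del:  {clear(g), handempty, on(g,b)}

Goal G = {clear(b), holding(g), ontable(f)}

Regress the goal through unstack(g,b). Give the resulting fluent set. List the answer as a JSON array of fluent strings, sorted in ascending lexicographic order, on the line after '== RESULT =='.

Regress:
  G ∩ del = {}  (empty — regression defined)
  G \ add = {clear(b), holding(g), ontable(f)} \ {clear(b), holding(g)} = {ontable(f)}
  ∪ pre   = {ontable(f)} ∪ {clear(g), handempty, on(g,b)}
          = {clear(g), handempty, on(g,b), ontable(f)}

== RESULT ==
["clear(g)", "handempty", "on(g,b)", "ontable(f)"]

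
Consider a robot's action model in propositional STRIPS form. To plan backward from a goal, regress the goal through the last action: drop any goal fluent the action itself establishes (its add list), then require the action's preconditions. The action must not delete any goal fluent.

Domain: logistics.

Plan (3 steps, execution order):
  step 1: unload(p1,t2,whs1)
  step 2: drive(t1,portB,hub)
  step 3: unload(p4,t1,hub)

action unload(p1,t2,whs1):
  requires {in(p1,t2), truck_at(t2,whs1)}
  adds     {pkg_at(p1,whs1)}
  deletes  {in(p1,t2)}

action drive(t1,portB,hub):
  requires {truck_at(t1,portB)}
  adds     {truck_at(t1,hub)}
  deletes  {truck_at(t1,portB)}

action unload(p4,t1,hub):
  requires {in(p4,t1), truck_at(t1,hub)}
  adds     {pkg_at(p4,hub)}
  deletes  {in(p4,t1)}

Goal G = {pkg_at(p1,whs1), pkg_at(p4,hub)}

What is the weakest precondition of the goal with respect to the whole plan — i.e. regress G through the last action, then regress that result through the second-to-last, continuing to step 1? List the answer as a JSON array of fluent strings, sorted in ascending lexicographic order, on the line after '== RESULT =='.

Regress step by step:
  through step 3 (unload(p4,t1,hub)): drop {pkg_at(p4,hub)}, keep {pkg_at(p1,whs1)}, require {in(p4,t1), truck_at(t1,hub)}
    → {in(p4,t1), pkg_at(p1,whs1), truck_at(t1,hub)}
  through step 2 (drive(t1,portB,hub)): drop {truck_at(t1,hub)}, keep {in(p4,t1), pkg_at(p1,whs1)}, require {truck_at(t1,portB)}
    → {in(p4,t1), pkg_at(p1,whs1), truck_at(t1,portB)}
  through step 1 (unload(p1,t2,whs1)): drop {pkg_at(p1,whs1)}, keep {in(p4,t1), truck_at(t1,portB)}, require {in(p1,t2), truck_at(t2,whs1)}
    → {in(p1,t2), in(p4,t1), truck_at(t1,portB), truck_at(t2,whs1)}

== RESULT ==
["in(p1,t2)", "in(p4,t1)", "truck_at(t1,portB)", "truck_at(t2,whs1)"]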